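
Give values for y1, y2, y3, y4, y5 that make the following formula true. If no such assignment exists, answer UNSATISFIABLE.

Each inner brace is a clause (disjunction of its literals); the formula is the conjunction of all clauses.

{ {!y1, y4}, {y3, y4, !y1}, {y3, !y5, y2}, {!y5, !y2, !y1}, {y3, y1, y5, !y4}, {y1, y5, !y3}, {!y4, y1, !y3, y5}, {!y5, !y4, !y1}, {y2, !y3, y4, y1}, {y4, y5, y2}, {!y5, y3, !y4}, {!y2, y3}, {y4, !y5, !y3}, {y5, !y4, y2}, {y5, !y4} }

Branch on y1: set y1 = false.
Branch on y5: set y5 = true.
Branch on y3: set y3 = true.
The clause (y4) is unit, so y4 = true.
No clause remains; y2 is free.

y1=false; y2=false; y3=true; y4=true; y5=true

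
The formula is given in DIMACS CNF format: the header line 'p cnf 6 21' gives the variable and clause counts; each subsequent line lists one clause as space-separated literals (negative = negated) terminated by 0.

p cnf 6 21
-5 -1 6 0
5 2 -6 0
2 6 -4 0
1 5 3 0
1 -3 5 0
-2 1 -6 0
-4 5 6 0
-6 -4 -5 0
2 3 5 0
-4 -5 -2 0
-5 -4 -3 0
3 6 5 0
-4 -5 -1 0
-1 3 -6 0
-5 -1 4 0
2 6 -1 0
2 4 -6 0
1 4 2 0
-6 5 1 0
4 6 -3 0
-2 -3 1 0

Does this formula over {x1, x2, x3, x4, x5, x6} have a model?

Satisfiable

Try x5 = False.
Try x2 = True.
Try x1 = True.
Try x4 = False.
Try x3 = True.
The clause (x6) is unit, so x6 = True.
This assignment satisfies each clause.
A satisfying assignment: x1=True, x2=True, x3=True, x4=False, x5=False, x6=True.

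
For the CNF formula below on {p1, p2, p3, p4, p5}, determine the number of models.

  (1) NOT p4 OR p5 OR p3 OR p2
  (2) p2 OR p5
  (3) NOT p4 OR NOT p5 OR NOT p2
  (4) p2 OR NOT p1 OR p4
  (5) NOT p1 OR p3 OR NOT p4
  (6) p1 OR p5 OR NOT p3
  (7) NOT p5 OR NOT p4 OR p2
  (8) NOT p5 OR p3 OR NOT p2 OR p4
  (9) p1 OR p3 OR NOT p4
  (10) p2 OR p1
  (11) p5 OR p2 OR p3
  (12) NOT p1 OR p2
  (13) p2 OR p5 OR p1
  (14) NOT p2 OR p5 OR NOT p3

There are 2^5 = 32 truth assignments over (p1, p2, p3, p4, p5).
Split on p2. With p2 = true, the clauses containing p2 are satisfied and NOT p2 drops from the rest; 4 of the 2^4 = 16 assignments to the other variables satisfy what remains.
With p2 = false, by the same count on the reduced clause set, 0 assignments work.
(One model: p1=F, p2=T, p3=F, p4=F, p5=F.)
Total: 4 + 0 = 4.

4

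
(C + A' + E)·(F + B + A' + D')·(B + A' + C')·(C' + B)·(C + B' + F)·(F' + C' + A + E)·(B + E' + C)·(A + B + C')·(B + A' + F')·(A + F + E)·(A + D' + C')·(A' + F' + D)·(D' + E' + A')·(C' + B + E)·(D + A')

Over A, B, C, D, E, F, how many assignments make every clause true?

There are 2^6 = 64 truth assignments over (A, B, C, D, E, F).
Split on C. With C = 1, the clauses containing C are satisfied and C' drops from the rest; 4 of the 2^5 = 32 assignments to the other variables satisfy what remains.
With C = 0, by the same count on the reduced clause set, 6 assignments work.
Total: 4 + 6 = 10.

10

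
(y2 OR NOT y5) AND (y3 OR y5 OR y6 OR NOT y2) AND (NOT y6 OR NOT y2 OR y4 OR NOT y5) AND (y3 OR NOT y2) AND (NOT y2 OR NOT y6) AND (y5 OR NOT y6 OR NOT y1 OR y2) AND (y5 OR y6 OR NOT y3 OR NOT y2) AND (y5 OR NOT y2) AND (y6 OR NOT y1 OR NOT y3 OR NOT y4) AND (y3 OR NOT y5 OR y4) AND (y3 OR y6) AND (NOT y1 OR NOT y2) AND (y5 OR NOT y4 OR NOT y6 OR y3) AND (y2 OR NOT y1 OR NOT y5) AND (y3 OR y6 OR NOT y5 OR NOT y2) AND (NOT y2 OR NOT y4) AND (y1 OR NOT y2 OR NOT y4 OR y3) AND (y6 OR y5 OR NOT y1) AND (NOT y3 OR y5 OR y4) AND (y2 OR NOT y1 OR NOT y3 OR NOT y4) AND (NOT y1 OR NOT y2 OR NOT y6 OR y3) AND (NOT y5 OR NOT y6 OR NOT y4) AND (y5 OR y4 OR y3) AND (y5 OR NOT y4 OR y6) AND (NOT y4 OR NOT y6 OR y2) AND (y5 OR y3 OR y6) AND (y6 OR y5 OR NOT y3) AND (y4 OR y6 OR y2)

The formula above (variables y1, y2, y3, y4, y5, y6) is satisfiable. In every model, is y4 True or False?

Suppose y4 = true.
(NOT y2) alone gives y2 = false.
(NOT y5) alone gives y5 = false.
(y6) alone gives y6 = true.
But (NOT y6) is also a unit clause — contradiction.
So every satisfying assignment has y4 = False.

False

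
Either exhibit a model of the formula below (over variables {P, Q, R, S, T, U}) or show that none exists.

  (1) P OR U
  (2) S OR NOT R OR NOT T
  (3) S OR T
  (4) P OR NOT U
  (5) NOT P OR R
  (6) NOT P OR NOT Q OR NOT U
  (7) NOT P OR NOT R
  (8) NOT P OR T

Case P = true:
Unit clause (R) forces R = true.
Now (NOT R) is unsatisfied and unit — conflict.
That branch fails; take P = false instead.
Unit clause (U) forces U = true.
Now (NOT U) is unsatisfied and unit — conflict.
Neither P = true nor P = false works.

UNSATISFIABLE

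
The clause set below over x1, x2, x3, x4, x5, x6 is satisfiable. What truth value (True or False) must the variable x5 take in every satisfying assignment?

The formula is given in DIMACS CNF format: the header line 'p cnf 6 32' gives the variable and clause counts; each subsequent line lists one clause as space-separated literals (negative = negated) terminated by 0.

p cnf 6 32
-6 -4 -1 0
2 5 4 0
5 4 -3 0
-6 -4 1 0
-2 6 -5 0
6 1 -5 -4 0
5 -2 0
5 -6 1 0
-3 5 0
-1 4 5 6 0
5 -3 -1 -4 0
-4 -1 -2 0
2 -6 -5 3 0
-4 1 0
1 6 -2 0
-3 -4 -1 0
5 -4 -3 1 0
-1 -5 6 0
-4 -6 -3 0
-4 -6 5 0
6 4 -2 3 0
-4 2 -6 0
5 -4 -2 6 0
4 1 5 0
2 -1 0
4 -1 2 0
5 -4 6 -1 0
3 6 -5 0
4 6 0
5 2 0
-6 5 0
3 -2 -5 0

True

Suppose x5 = False.
The clause (¬x2) is unit, so x2 = False.
Now (x2) is unsatisfied and unit — conflict.
So every satisfying assignment has x5 = True.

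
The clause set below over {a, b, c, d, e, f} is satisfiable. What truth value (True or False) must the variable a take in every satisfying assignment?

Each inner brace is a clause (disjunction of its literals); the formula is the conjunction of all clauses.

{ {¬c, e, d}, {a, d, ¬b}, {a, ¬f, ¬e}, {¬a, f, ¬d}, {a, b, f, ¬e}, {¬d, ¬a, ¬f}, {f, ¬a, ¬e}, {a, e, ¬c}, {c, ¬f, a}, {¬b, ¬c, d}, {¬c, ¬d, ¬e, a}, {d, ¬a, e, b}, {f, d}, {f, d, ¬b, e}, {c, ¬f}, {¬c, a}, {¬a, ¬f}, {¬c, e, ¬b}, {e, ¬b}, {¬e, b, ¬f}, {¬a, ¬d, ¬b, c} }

False

Suppose a = True.
The clause (¬f) is unit, so f = False.
The clause (¬d) is unit, so d = False.
Now (d) is unsatisfied and unit — conflict.
So every satisfying assignment has a = False.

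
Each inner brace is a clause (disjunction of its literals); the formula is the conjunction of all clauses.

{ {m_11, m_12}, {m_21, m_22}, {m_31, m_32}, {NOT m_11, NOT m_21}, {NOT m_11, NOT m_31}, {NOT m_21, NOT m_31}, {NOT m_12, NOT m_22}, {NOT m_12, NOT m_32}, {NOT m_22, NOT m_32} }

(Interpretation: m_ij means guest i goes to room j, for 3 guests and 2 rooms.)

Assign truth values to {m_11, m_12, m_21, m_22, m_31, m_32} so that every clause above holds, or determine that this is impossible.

UNSATISFIABLE

Suppose m_11 = true.
The clause (NOT m_21) is unit, so m_21 = false.
The clause (m_22) is unit, so m_22 = true.
The clause (NOT m_31) is unit, so m_31 = false.
The clause (m_32) is unit, so m_32 = true.
That conflicts with the unit clause (NOT m_32).
Undo m_11 and try m_11 = false.
The clause (m_12) is unit, so m_12 = true.
The clause (NOT m_22) is unit, so m_22 = false.
The clause (m_21) is unit, so m_21 = true.
The clause (NOT m_31) is unit, so m_31 = false.
The clause (m_32) is unit, so m_32 = true.
That conflicts with the unit clause (NOT m_32).
Neither m_11 = true nor m_11 = false works.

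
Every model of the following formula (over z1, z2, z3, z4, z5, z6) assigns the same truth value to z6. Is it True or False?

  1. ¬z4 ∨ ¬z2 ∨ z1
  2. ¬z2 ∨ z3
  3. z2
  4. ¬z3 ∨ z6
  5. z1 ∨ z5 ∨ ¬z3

True

Suppose z6 = False.
Unit clause (z2) forces z2 = True.
Unit clause (z3) forces z3 = True.
Now (¬z3) is unsatisfied and unit — conflict.
So every satisfying assignment has z6 = True.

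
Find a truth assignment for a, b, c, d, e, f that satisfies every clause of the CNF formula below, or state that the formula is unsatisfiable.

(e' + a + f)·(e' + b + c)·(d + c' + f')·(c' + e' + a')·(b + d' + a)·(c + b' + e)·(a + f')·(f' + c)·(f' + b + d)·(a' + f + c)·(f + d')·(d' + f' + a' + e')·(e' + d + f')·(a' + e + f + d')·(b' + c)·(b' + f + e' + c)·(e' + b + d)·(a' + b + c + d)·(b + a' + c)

Case a = 1:
Case c = 1:
(e') alone gives e = 0.
Case d = 0:
(f') alone gives f = 0.
Every clause is now satisfied; b is unconstrained.

a=1; b=1; c=1; d=0; e=0; f=0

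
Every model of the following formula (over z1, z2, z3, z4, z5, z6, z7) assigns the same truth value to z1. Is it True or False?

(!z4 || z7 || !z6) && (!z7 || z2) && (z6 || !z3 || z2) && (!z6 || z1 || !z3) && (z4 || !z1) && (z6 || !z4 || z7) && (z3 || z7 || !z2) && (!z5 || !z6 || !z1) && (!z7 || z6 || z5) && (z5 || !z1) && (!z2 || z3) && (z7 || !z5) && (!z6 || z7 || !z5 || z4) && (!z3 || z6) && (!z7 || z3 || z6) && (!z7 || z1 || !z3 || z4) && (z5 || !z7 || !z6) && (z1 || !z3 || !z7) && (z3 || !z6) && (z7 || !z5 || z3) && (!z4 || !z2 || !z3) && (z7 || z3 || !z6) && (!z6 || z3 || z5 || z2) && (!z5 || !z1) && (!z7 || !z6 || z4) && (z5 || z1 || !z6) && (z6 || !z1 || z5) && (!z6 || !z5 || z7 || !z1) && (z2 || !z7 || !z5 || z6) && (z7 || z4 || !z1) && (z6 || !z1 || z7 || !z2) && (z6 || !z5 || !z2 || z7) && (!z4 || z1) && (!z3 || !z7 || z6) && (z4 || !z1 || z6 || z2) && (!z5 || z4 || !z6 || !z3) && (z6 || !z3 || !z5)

False

Suppose z1 = true.
Unit clause (z4) forces z4 = true.
Unit clause (z5) forces z5 = true.
But (!z5) is also a unit clause — contradiction.
So every satisfying assignment has z1 = False.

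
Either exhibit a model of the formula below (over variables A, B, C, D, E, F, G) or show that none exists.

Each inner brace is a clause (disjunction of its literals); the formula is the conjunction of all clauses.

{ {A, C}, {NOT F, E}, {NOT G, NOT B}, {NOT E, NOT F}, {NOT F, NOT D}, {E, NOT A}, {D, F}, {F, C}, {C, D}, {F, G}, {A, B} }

A=true; B=false; C=true; D=true; E=true; F=false; G=true

Suppose A = true.
The clause (E) is unit, so E = true.
The clause (NOT F) is unit, so F = false.
The clause (D) is unit, so D = true.
The clause (C) is unit, so C = true.
The clause (G) is unit, so G = true.
The clause (NOT B) is unit, so B = false.
This assignment satisfies each clause.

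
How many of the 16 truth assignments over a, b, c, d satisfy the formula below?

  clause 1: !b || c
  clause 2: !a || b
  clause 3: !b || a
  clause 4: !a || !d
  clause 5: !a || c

5

There are 2^4 = 16 truth assignments over (a, b, c, d).
Check each against the 5 clauses (columns in the order a, b, c, d):
  F F F F  ✓ satisfies all
  F F F T  ✓ satisfies all
  F F T F  ✓ satisfies all
  F F T T  ✓ satisfies all
  F T F F  ✗ fails (!b || c)
  F T F T  ✗ fails (!b || c)
  F T T F  ✗ fails (!b || a)
  F T T T  ✗ fails (!b || a)
  T F F F  ✗ fails (!a || b)
  T F F T  ✗ fails (!a || b)
  T F T F  ✗ fails (!a || b)
  T F T T  ✗ fails (!a || b)
  T T F F  ✗ fails (!b || c)
  T T F T  ✗ fails (!b || c)
  T T T F  ✓ satisfies all
  T T T T  ✗ fails (!a || !d)
5 of the 16 rows are models.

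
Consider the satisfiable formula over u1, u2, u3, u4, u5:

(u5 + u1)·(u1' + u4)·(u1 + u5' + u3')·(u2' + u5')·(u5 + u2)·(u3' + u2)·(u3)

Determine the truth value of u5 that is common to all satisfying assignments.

False

Suppose u5 = 1.
The clause (u2') is unit, so u2 = 0.
The clause (u3') is unit, so u3 = 0.
But (u3) is also a unit clause — contradiction.
So every satisfying assignment has u5 = False.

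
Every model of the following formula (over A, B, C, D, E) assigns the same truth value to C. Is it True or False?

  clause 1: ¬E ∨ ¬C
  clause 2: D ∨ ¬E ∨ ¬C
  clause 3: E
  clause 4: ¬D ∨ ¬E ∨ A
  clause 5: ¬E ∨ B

False

Suppose C = True.
The clause (¬E) is unit, so E = False.
Now (E) is unsatisfied and unit — conflict.
So every satisfying assignment has C = False.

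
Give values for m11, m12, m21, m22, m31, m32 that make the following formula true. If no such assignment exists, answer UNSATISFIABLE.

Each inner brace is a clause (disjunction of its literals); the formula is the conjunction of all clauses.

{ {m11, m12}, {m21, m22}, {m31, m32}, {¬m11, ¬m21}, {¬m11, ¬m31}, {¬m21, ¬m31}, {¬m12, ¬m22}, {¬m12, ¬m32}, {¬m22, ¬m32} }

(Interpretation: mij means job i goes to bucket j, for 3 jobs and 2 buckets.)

Try m11 = True.
Unit clause (¬m21) forces m21 = False.
Unit clause (m22) forces m22 = True.
Unit clause (¬m31) forces m31 = False.
Unit clause (m32) forces m32 = True.
But (¬m32) is also a unit clause — contradiction.
That branch fails; take m11 = False instead.
Unit clause (m12) forces m12 = True.
Unit clause (¬m22) forces m22 = False.
Unit clause (m21) forces m21 = True.
Unit clause (¬m31) forces m31 = False.
Unit clause (m32) forces m32 = True.
But (¬m32) is also a unit clause — contradiction.
Neither m11 = True nor m11 = False works.

UNSATISFIABLE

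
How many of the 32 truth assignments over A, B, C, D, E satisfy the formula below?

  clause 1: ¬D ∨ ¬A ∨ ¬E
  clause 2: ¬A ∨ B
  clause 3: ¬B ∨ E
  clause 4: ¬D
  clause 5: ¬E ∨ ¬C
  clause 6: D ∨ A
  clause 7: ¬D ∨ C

There are 2^5 = 32 truth assignments over (A, B, C, D, E).
Split on E. With E = True, the clauses containing E are satisfied and ¬E drops from the rest; 1 of the 2^4 = 16 assignments to the other variables satisfy what remains.
With E = False, by the same count on the reduced clause set, 0 assignments work.
(One model: A=T, B=T, C=F, D=F, E=T.)
Total: 1 + 0 = 1.

1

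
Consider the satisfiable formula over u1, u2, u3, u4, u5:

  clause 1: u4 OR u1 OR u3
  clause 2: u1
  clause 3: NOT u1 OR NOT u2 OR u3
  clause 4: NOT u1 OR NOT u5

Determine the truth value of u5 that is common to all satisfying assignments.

Suppose u5 = true.
From the singleton clause (u1), u1 = true.
But (NOT u1) is also a unit clause — contradiction.
So every satisfying assignment has u5 = False.

False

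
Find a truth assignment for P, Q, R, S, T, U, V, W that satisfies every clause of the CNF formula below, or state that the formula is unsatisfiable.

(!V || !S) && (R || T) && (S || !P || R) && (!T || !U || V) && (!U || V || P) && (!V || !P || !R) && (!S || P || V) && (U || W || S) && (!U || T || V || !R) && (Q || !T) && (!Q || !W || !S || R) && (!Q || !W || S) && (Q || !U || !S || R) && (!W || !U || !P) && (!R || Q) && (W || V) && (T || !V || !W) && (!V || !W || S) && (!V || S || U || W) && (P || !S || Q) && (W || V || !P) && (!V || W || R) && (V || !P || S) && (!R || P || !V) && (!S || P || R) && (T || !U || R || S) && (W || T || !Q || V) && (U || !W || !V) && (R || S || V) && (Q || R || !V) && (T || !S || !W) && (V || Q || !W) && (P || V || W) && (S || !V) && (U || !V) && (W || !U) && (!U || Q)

P: true, Q: true, R: true, S: true, T: true, U: false, V: false, W: true

Case V = false:
(W) alone gives W = true.
(Q) alone gives Q = true.
(S) alone gives S = true.
(P) alone gives P = true.
(R) alone gives R = true.
(!U) alone gives U = false.
(T) alone gives T = true.
Every clause now holds.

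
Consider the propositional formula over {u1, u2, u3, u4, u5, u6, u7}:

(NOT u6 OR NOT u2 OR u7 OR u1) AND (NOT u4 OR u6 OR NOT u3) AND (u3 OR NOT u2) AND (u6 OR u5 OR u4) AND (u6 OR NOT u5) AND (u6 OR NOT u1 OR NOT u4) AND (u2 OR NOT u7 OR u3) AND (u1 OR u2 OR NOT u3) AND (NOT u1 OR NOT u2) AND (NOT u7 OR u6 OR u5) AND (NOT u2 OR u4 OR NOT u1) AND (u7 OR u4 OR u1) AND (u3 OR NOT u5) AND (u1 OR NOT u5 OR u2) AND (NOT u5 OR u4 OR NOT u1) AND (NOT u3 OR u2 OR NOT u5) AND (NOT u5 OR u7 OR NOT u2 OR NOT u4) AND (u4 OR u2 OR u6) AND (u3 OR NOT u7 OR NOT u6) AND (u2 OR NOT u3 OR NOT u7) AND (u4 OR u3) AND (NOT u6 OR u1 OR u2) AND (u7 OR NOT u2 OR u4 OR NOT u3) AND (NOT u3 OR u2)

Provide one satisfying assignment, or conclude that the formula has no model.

Branch on u3: set u3 = true.
(u2) alone gives u2 = true.
(NOT u1) alone gives u1 = false.
Branch on u6: set u6 = true.
(u7) alone gives u7 = true.
Every clause is now satisfied; u4, u5 are unconstrained.

u1=false, u2=true, u3=true, u4=true, u5=false, u6=true, u7=true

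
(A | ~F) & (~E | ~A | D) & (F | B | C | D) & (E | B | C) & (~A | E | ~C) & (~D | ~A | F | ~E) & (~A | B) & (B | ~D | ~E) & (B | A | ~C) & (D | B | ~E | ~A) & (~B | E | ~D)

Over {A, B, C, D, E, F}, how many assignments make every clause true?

There are 2^6 = 64 truth assignments over (A, B, C, D, E, F).
Split on F. With F = 1, the clauses containing F are satisfied and ~F drops from the rest; 3 of the 2^5 = 32 assignments to the other variables satisfy what remains.
With F = 0, by the same count on the reduced clause set, 7 assignments work.
Total: 3 + 7 = 10.

10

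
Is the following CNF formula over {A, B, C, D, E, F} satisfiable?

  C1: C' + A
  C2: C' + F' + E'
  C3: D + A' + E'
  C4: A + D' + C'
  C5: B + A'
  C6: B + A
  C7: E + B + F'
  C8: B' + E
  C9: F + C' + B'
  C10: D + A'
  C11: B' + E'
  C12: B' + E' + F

Unsatisfiable

Try C = 0.
Try B = 1.
The clause (E) is unit, so E = 1.
That conflicts with the unit clause (E').
Undo B and try B = 0.
The clause (A') is unit, so A = 0.
That conflicts with the unit clause (A).
Both values of B lead to a conflict.
Undo C and try C = 1.
The clause (A) is unit, so A = 1.
The clause (B) is unit, so B = 1.
The clause (E) is unit, so E = 1.
That conflicts with the unit clause (E').
Both values of C lead to a conflict.
No assignment satisfies every clause.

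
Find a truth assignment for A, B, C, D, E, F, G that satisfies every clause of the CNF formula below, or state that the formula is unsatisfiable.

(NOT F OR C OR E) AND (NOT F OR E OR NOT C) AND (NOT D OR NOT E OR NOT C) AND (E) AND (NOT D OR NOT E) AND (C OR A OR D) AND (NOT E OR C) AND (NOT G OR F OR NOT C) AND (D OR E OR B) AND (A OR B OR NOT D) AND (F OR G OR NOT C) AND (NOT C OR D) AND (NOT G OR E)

From the singleton clause (E), E = true.
From the singleton clause (NOT D), D = false.
From the singleton clause (C), C = true.
But (NOT C) is also a unit clause — contradiction.

UNSATISFIABLE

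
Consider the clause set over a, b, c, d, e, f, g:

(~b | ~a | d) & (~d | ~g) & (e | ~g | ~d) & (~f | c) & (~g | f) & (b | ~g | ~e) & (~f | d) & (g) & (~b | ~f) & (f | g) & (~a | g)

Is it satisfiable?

No

(g) alone gives g = 1.
(~d) alone gives d = 0.
(f) alone gives f = 1.
That conflicts with the unit clause (~f).
No assignment satisfies every clause.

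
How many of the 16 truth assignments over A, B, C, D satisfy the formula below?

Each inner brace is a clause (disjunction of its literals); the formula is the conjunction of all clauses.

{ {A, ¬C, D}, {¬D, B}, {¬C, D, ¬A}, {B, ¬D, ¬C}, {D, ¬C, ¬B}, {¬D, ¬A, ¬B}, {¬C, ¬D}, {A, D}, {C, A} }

2

There are 2^4 = 16 truth assignments over (A, B, C, D).
Check each against the 9 clauses (columns in the order A, B, C, D):
  F F F F  ✗ fails (A ∨ D)
  F F F T  ✗ fails (¬D ∨ B)
  F F T F  ✗ fails (A ∨ ¬C ∨ D)
  F F T T  ✗ fails (¬D ∨ B)
  F T F F  ✗ fails (A ∨ D)
  F T F T  ✗ fails (C ∨ A)
  F T T F  ✗ fails (A ∨ ¬C ∨ D)
  F T T T  ✗ fails (¬C ∨ ¬D)
  T F F F  ✓ satisfies all
  T F F T  ✗ fails (¬D ∨ B)
  T F T F  ✗ fails (¬C ∨ D ∨ ¬A)
  T F T T  ✗ fails (¬D ∨ B)
  T T F F  ✓ satisfies all
  T T F T  ✗ fails (¬D ∨ ¬A ∨ ¬B)
  T T T F  ✗ fails (¬C ∨ D ∨ ¬A)
  T T T T  ✗ fails (¬D ∨ ¬A ∨ ¬B)
2 of the 16 rows are models.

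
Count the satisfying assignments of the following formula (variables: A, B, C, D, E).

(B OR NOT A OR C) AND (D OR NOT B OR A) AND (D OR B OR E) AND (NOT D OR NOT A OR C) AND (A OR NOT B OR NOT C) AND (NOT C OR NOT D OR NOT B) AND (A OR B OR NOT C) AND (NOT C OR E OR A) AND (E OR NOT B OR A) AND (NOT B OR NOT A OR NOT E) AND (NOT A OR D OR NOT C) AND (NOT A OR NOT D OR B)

There are 2^5 = 32 truth assignments over (A, B, C, D, E).
Split on B. With B = true, the clauses containing B are satisfied and NOT B drops from the rest; 2 of the 2^4 = 16 assignments to the other variables satisfy what remains.
With B = false, by the same count on the reduced clause set, 3 assignments work.
(One model: A=F, B=F, C=F, D=F, E=T.)
Total: 2 + 3 = 5.

5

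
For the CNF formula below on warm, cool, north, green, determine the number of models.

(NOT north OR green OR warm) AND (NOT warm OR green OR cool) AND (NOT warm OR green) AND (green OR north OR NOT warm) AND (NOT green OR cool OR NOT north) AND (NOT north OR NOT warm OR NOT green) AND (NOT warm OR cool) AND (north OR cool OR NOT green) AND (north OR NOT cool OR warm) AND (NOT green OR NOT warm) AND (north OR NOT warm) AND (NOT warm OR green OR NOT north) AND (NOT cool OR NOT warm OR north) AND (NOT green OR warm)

There are 2^4 = 16 truth assignments over (warm, cool, north, green).
Check each against the 14 clauses (columns in the order warm, cool, north, green):
  F F F F  ✓ satisfies all
  F F F T  ✗ fails (north OR cool OR NOT green)
  F F T F  ✗ fails (NOT north OR green OR warm)
  F F T T  ✗ fails (NOT green OR cool OR NOT north)
  F T F F  ✗ fails (north OR NOT cool OR warm)
  F T F T  ✗ fails (north OR NOT cool OR warm)
  F T T F  ✗ fails (NOT north OR green OR warm)
  F T T T  ✗ fails (NOT green OR warm)
  T F F F  ✗ fails (NOT warm OR green OR cool)
  T F F T  ✗ fails (NOT warm OR cool)
  T F T F  ✗ fails (NOT warm OR green OR cool)
  T F T T  ✗ fails (NOT green OR cool OR NOT north)
  T T F F  ✗ fails (NOT warm OR green)
  T T F T  ✗ fails (NOT green OR NOT warm)
  T T T F  ✗ fails (NOT warm OR green)
  T T T T  ✗ fails (NOT north OR NOT warm OR NOT green)
1 of the 16 rows is a model.

1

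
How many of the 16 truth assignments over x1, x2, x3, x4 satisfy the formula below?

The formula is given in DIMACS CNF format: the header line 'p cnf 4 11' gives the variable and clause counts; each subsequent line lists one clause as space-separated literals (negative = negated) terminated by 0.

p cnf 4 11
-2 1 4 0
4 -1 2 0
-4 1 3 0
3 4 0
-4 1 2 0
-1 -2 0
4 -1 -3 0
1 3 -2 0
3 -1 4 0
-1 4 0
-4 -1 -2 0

4

There are 2^4 = 16 truth assignments over (x1, x2, x3, x4).
Split on x4. With x4 = True, the clauses containing x4 are satisfied and ¬x4 drops from the rest; 3 of the 2^3 = 8 assignments to the other variables satisfy what remains.
With x4 = False, by the same count on the reduced clause set, 1 assignment works.
(One model: x1=F, x2=F, x3=T, x4=F.)
Total: 3 + 1 = 4.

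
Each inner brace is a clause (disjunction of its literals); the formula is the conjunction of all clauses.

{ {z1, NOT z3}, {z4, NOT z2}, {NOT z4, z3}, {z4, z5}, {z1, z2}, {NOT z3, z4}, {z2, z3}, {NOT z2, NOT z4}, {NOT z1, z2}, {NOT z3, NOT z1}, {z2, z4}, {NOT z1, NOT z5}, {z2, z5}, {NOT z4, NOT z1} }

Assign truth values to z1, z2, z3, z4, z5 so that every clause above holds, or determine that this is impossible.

Try z1 = true.
The clause (z2) is unit, so z2 = true.
The clause (z4) is unit, so z4 = true.
That conflicts with the unit clause (NOT z4).
So z1 must be the other value — set z1 = false.
The clause (NOT z3) is unit, so z3 = false.
The clause (NOT z4) is unit, so z4 = false.
The clause (NOT z2) is unit, so z2 = false.
That conflicts with the unit clause (z2).
Either choice for z1 ends in contradiction.

UNSATISFIABLE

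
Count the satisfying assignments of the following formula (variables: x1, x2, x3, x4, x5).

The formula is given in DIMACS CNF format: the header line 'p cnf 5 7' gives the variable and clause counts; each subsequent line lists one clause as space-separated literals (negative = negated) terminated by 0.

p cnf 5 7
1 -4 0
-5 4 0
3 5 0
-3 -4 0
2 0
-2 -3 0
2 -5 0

1

There are 2^5 = 32 truth assignments over (x1, x2, x3, x4, x5).
Split on x3. With x3 = True, the clauses containing x3 are satisfied and ¬x3 drops from the rest; 0 of the 2^4 = 16 assignments to the other variables satisfy what remains.
With x3 = False, by the same count on the reduced clause set, 1 assignment works.
(One model: x1=T, x2=T, x3=F, x4=T, x5=T.)
Total: 0 + 1 = 1.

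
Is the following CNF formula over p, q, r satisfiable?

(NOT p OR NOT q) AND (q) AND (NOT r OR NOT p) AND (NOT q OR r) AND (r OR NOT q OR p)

(q) alone gives q = true.
(NOT p) alone gives p = false.
(r) alone gives r = true.
This assignment satisfies each clause.
A satisfying assignment: p ↦ false,  q ↦ true,  r ↦ true.

Yes, satisfiable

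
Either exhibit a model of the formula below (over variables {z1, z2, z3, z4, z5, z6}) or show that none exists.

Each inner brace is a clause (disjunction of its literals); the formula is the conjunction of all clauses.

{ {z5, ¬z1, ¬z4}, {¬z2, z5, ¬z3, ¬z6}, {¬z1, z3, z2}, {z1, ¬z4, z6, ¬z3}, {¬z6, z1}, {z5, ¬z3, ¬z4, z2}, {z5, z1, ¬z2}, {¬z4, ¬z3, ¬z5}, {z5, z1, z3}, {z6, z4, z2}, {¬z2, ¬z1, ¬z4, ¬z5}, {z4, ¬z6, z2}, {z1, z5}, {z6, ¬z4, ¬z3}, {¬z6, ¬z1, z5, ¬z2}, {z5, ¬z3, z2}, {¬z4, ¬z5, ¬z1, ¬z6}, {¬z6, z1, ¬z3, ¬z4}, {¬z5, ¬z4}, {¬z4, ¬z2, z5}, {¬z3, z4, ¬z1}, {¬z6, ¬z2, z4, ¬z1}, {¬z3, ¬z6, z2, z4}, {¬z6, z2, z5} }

z1=False,  z2=True,  z3=True,  z4=False,  z5=True,  z6=False

Case z6 = False:
Case z4 = False:
From the singleton clause (z2), z2 = True.
Case z5 = True:
Case z3 = True:
From the singleton clause (¬z1), z1 = False.
This assignment satisfies each clause.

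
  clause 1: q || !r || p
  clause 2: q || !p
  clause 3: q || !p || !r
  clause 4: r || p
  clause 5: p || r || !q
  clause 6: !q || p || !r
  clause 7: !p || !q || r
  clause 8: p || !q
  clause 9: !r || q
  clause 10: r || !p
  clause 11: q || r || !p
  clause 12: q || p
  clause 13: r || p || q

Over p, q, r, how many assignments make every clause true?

1

There are 2^3 = 8 truth assignments over (p, q, r).
Split on p. With p = true, the clauses containing p are satisfied and !p drops from the rest; 1 of the 2^2 = 4 assignments to the other variables satisfy what remains.
With p = false, by the same count on the reduced clause set, 0 assignments work.
Total: 1 + 0 = 1.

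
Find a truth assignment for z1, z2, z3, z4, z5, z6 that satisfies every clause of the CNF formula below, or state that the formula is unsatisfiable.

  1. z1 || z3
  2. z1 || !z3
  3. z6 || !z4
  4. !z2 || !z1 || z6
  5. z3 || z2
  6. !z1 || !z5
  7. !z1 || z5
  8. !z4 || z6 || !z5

Try z1 = true.
The clause (!z5) is unit, so z5 = false.
Now (z5) is unsatisfied and unit — conflict.
Undo z1 and try z1 = false.
The clause (z3) is unit, so z3 = true.
Now (!z3) is unsatisfied and unit — conflict.
Neither z1 = true nor z1 = false works.

UNSATISFIABLE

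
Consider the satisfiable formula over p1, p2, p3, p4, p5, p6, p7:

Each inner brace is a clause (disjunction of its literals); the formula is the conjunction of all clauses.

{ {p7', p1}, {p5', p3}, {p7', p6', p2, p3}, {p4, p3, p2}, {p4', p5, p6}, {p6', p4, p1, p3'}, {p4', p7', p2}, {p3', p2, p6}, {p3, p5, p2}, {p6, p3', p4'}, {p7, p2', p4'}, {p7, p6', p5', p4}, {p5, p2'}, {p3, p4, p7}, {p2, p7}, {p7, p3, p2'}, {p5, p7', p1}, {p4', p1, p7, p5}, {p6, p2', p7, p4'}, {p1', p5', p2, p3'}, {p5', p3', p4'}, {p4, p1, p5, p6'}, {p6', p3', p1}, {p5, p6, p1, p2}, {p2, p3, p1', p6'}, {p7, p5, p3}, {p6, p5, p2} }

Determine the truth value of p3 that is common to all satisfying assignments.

True

Suppose p3 = 0.
(p5') alone gives p5 = 0.
(p2) alone gives p2 = 1.
But (p2') is also a unit clause — contradiction.
So every satisfying assignment has p3 = True.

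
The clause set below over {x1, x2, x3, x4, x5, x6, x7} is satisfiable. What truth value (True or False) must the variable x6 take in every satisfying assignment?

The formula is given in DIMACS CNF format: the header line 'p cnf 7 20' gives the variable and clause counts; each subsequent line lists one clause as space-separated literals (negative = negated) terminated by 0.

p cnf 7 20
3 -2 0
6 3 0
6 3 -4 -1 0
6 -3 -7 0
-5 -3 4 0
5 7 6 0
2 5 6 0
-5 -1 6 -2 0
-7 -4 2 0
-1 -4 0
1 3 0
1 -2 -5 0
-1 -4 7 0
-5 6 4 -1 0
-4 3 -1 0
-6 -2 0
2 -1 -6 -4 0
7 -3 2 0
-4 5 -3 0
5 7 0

True

Suppose x6 = False.
From the singleton clause (x3), x3 = True.
From the singleton clause (¬x7), x7 = False.
From the singleton clause (x5), x5 = True.
From the singleton clause (x4), x4 = True.
From the singleton clause (¬x1), x1 = False.
From the singleton clause (¬x2), x2 = False.
That conflicts with the unit clause (x2).
So every satisfying assignment has x6 = True.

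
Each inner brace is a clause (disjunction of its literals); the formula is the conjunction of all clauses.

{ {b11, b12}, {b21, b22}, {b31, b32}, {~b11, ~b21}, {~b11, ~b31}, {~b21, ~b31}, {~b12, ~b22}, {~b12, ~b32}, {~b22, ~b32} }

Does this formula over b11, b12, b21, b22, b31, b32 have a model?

Case b11 = 1:
From the singleton clause (~b21), b21 = 0.
From the singleton clause (b22), b22 = 1.
From the singleton clause (~b31), b31 = 0.
From the singleton clause (b32), b32 = 1.
That conflicts with the unit clause (~b32).
Backtrack on b11: now try b11 = 0.
From the singleton clause (b12), b12 = 1.
From the singleton clause (~b22), b22 = 0.
From the singleton clause (b21), b21 = 1.
From the singleton clause (~b31), b31 = 0.
From the singleton clause (b32), b32 = 1.
That conflicts with the unit clause (~b32).
Neither b11 = 1 nor b11 = 0 works.
No assignment satisfies every clause.

No, unsatisfiable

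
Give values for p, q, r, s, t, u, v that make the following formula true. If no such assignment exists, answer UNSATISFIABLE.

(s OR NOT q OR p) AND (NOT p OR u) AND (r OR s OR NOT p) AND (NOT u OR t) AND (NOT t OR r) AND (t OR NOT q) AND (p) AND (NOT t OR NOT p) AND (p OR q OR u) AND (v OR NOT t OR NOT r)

UNSATISFIABLE

The clause (p) is unit, so p = true.
The clause (u) is unit, so u = true.
The clause (t) is unit, so t = true.
That conflicts with the unit clause (NOT t).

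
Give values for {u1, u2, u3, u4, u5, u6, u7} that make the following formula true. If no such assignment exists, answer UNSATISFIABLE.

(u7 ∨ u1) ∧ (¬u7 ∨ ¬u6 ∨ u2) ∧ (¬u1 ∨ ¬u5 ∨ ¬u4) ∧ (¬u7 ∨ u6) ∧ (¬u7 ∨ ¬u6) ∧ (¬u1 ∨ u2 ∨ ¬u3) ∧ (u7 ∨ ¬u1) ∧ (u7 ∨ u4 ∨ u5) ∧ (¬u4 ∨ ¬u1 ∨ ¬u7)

UNSATISFIABLE

Try u7 = True.
(u6) alone gives u6 = True.
That conflicts with the unit clause (¬u6).
That branch fails; take u7 = False instead.
(u1) alone gives u1 = True.
That conflicts with the unit clause (¬u1).
Neither u7 = True nor u7 = False works.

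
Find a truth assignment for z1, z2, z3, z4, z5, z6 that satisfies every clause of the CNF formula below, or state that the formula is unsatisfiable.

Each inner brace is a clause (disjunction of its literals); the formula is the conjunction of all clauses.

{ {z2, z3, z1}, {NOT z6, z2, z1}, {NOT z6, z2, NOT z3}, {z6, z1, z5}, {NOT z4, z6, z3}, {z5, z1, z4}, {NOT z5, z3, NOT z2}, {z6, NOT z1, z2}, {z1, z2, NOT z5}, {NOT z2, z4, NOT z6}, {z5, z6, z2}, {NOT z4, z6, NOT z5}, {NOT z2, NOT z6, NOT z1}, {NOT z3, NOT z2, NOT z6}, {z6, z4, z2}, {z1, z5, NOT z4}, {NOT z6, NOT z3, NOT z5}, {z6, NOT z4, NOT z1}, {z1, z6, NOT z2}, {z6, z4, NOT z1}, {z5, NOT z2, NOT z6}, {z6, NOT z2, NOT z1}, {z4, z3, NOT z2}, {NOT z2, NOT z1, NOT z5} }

Case z2 = false:
Case z3 = false:
Unit clause (z1) forces z1 = true.
Unit clause (z6) forces z6 = true.
All clauses hold; z4, z5 can take either value.

z1 ↦ true; z2 ↦ false; z3 ↦ false; z4 ↦ true; z5 ↦ true; z6 ↦ true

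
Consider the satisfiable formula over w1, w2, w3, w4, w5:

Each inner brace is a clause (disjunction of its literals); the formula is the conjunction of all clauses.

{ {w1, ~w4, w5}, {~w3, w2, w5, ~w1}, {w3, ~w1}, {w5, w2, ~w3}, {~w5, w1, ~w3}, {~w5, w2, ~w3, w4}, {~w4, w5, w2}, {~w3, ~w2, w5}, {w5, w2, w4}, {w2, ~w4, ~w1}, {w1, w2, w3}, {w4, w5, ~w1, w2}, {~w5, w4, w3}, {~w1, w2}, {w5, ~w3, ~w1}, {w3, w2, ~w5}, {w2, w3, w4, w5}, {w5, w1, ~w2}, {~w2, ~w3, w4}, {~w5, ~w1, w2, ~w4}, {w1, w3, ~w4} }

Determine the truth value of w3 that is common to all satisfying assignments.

Suppose w3 = 0.
From the singleton clause (~w1), w1 = 0.
From the singleton clause (w2), w2 = 1.
From the singleton clause (w5), w5 = 1.
From the singleton clause (w4), w4 = 1.
But (~w4) is also a unit clause — contradiction.
So every satisfying assignment has w3 = True.

True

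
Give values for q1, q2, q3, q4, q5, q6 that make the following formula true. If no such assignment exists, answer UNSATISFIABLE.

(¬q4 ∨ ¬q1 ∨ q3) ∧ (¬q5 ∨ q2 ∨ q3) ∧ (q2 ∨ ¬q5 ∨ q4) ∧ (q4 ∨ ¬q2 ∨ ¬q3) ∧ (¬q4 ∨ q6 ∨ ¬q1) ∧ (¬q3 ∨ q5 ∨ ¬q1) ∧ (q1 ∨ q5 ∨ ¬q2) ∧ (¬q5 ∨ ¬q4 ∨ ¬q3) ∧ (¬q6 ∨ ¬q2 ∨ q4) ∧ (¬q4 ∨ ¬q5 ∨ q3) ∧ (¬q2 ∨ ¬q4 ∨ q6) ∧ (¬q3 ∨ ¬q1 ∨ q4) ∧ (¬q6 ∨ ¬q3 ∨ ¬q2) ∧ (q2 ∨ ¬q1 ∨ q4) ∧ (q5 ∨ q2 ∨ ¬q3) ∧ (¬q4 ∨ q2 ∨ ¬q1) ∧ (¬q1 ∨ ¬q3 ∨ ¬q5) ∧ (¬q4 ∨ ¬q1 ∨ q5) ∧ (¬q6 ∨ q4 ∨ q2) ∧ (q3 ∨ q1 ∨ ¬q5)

q1: True, q2: True, q3: False, q4: False, q5: True, q6: False

Try q4 = False.
Try q2 = True.
(¬q3) alone gives q3 = False.
(¬q6) alone gives q6 = False.
Try q1 = True.
All clauses hold; q5 can take either value.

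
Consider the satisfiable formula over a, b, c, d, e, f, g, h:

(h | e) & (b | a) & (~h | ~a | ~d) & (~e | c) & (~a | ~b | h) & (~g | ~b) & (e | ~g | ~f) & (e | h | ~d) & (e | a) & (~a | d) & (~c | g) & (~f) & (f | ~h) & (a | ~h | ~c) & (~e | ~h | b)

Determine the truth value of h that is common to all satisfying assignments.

False

Suppose h = 1.
(~f) alone gives f = 0.
Now (f) is unsatisfied and unit — conflict.
So every satisfying assignment has h = False.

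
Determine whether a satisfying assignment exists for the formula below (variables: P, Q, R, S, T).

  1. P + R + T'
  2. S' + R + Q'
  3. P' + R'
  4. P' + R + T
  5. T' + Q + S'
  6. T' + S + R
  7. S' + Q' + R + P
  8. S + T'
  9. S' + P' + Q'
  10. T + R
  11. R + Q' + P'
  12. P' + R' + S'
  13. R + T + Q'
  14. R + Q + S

Yes

Try P = 0.
Try R = 1.
Try S = 1.
Try T = 1.
Unit clause (Q) forces Q = 1.
Every clause now holds.
A satisfying assignment: P: 0, Q: 1, R: 1, S: 1, T: 1.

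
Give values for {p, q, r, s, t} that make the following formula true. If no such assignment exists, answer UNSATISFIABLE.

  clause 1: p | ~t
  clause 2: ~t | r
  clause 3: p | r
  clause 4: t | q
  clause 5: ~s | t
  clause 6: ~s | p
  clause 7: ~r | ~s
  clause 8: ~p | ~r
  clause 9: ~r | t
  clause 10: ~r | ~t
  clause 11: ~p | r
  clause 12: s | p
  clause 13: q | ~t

UNSATISFIABLE

Branch on p: set p = 1.
The clause (~r) is unit, so r = 0.
That conflicts with the unit clause (r).
So p must be the other value — set p = 0.
The clause (~t) is unit, so t = 0.
The clause (r) is unit, so r = 1.
That conflicts with the unit clause (~r).
Both values of p lead to a conflict.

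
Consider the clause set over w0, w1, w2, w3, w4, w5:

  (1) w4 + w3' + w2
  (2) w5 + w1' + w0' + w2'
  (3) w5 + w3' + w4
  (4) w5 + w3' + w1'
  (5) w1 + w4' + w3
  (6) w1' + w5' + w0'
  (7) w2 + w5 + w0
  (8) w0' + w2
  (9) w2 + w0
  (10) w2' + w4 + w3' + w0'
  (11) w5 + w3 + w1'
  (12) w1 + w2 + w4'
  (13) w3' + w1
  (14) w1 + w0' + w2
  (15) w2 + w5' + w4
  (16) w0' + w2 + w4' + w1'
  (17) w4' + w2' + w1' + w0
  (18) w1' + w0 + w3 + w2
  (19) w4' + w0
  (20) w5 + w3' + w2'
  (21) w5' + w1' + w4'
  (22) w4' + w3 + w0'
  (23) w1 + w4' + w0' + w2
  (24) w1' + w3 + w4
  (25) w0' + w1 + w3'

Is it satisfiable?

Satisfiable

Suppose w0 = 0.
Unit clause (w2) forces w2 = 1.
Unit clause (w4') forces w4 = 0.
Suppose w5 = 0.
Unit clause (w3') forces w3 = 0.
Unit clause (w1') forces w1 = 0.
Every clause now holds.
A satisfying assignment: w0 ↦ 0,  w1 ↦ 0,  w2 ↦ 1,  w3 ↦ 0,  w4 ↦ 0,  w5 ↦ 0.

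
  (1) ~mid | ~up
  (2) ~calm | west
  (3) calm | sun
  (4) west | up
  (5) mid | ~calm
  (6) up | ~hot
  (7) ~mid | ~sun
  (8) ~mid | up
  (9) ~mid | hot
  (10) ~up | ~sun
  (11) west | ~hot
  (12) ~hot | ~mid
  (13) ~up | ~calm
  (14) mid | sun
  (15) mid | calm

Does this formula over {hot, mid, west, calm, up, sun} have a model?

No

Try mid = 0.
Unit clause (~calm) forces calm = 0.
Now (calm) is unsatisfied and unit — conflict.
So mid must be the other value — set mid = 1.
Unit clause (~up) forces up = 0.
Now (up) is unsatisfied and unit — conflict.
Either choice for mid ends in contradiction.
No assignment satisfies every clause.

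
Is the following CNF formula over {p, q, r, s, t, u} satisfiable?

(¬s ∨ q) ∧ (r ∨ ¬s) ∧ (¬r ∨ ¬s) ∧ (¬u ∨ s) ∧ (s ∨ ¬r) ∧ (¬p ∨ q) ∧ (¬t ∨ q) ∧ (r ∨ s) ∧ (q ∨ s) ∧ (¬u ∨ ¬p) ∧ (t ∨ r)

Branch on s: set s = False.
The clause (¬u) is unit, so u = False.
The clause (¬r) is unit, so r = False.
Now (r) is unsatisfied and unit — conflict.
That branch fails; take s = True instead.
The clause (q) is unit, so q = True.
The clause (r) is unit, so r = True.
Now (¬r) is unsatisfied and unit — conflict.
Both values of s lead to a conflict.
No assignment satisfies every clause.

No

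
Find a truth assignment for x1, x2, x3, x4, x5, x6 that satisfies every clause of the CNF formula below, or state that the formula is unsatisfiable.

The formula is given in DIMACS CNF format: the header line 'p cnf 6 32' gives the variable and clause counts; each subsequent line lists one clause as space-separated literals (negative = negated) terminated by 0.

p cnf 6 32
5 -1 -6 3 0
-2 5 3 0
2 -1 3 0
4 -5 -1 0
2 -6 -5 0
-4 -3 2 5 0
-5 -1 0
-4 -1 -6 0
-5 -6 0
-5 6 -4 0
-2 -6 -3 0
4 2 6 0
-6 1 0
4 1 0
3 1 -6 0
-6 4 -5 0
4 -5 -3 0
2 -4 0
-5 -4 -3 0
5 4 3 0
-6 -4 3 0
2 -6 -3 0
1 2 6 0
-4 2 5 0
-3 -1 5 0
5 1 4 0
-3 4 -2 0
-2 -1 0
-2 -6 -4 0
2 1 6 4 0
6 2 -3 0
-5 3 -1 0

Try x5 = False.
Try x2 = True.
(x3) alone gives x3 = True.
(¬x6) alone gives x6 = False.
(¬x1) alone gives x1 = False.
(x4) alone gives x4 = True.
All clauses are satisfied.

x1: False, x2: True, x3: True, x4: True, x5: False, x6: False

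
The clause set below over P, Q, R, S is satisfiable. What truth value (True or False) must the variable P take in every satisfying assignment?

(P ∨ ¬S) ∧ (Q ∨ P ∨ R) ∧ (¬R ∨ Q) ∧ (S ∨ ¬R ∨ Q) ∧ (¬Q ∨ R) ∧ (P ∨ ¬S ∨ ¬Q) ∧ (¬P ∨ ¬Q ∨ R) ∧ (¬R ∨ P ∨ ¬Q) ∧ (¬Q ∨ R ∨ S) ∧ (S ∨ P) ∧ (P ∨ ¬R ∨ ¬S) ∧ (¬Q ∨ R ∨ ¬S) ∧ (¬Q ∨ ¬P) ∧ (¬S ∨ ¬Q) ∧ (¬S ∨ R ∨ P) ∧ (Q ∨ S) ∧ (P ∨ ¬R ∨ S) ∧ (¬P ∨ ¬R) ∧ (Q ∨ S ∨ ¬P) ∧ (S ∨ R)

True

Suppose P = False.
The clause (¬S) is unit, so S = False.
That conflicts with the unit clause (S).
So every satisfying assignment has P = True.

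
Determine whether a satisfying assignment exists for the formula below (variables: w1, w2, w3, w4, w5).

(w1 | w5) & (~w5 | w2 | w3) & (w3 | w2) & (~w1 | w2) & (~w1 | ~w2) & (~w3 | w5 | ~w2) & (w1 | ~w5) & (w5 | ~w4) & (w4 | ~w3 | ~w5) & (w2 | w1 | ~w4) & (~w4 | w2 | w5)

Suppose w1 = 1.
The clause (w2) is unit, so w2 = 1.
But (~w2) is also a unit clause — contradiction.
Undo w1 and try w1 = 0.
The clause (w5) is unit, so w5 = 1.
But (~w5) is also a unit clause — contradiction.
Both values of w1 lead to a conflict.
No assignment satisfies every clause.

Unsatisfiable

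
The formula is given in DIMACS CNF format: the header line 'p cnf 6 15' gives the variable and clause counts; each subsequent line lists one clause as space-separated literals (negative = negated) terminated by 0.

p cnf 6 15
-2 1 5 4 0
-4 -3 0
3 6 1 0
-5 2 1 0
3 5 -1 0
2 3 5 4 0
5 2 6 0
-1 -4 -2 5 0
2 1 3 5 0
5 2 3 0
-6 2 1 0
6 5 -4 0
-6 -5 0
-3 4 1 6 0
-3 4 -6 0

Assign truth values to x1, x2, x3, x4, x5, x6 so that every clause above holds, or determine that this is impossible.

x1 ↦ True,  x2 ↦ False,  x3 ↦ False,  x4 ↦ False,  x5 ↦ True,  x6 ↦ False

Suppose x4 = False.
Suppose x6 = False.
Suppose x3 = False.
(x1) alone gives x1 = True.
(x5) alone gives x5 = True.
No clause remains; x2 is free.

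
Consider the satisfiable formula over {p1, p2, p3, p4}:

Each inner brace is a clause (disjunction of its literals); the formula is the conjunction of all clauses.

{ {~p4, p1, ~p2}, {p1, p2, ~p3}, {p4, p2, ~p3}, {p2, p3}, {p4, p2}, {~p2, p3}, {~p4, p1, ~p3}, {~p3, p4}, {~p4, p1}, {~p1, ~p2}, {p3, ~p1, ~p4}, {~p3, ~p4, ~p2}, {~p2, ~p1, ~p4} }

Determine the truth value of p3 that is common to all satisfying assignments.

Suppose p3 = 0.
Unit clause (p2) forces p2 = 1.
Now (~p2) is unsatisfied and unit — conflict.
So every satisfying assignment has p3 = True.

True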